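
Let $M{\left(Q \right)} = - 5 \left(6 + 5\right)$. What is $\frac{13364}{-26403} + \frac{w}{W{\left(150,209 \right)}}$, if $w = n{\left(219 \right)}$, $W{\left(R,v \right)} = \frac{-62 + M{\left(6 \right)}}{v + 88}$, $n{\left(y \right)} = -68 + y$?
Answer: $- \frac{10133837}{26403} \approx -383.81$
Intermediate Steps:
$M{\left(Q \right)} = -55$ ($M{\left(Q \right)} = \left(-5\right) 11 = -55$)
$W{\left(R,v \right)} = - \frac{117}{88 + v}$ ($W{\left(R,v \right)} = \frac{-62 - 55}{v + 88} = - \frac{117}{88 + v}$)
$w = 151$ ($w = -68 + 219 = 151$)
$\frac{13364}{-26403} + \frac{w}{W{\left(150,209 \right)}} = \frac{13364}{-26403} + \frac{151}{\left(-117\right) \frac{1}{88 + 209}} = 13364 \left(- \frac{1}{26403}\right) + \frac{151}{\left(-117\right) \frac{1}{297}} = - \frac{1028}{2031} + \frac{151}{\left(-117\right) \frac{1}{297}} = - \frac{1028}{2031} + \frac{151}{- \frac{13}{33}} = - \frac{1028}{2031} + 151 \left(- \frac{33}{13}\right) = - \frac{1028}{2031} - \frac{4983}{13} = - \frac{10133837}{26403}$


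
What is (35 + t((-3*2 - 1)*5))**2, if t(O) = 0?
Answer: 1225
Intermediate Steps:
(35 + t((-3*2 - 1)*5))**2 = (35 + 0)**2 = 35**2 = 1225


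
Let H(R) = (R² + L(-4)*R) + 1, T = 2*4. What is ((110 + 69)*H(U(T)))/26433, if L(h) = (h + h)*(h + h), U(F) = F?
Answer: 103283/26433 ≈ 3.9073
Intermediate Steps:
T = 8
L(h) = 4*h² (L(h) = (2*h)*(2*h) = 4*h²)
H(R) = 1 + R² + 64*R (H(R) = (R² + (4*(-4)²)*R) + 1 = (R² + (4*16)*R) + 1 = (R² + 64*R) + 1 = 1 + R² + 64*R)
((110 + 69)*H(U(T)))/26433 = ((110 + 69)*(1 + 8² + 64*8))/26433 = (179*(1 + 64 + 512))*(1/26433) = (179*577)*(1/26433) = 103283*(1/26433) = 103283/26433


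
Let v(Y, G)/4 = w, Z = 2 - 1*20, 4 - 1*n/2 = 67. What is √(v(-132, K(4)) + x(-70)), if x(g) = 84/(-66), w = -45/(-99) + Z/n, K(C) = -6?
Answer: √6622/77 ≈ 1.0568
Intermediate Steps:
n = -126 (n = 8 - 2*67 = 8 - 134 = -126)
Z = -18 (Z = 2 - 20 = -18)
w = 46/77 (w = -45/(-99) - 18/(-126) = -45*(-1/99) - 18*(-1/126) = 5/11 + ⅐ = 46/77 ≈ 0.59740)
v(Y, G) = 184/77 (v(Y, G) = 4*(46/77) = 184/77)
x(g) = -14/11 (x(g) = 84*(-1/66) = -14/11)
√(v(-132, K(4)) + x(-70)) = √(184/77 - 14/11) = √(86/77) = √6622/77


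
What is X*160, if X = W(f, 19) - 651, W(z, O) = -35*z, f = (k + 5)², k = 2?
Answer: -378560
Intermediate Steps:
f = 49 (f = (2 + 5)² = 7² = 49)
X = -2366 (X = -35*49 - 651 = -1715 - 651 = -2366)
X*160 = -2366*160 = -378560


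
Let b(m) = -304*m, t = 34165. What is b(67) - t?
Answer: -54533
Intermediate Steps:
b(67) - t = -304*67 - 1*34165 = -20368 - 34165 = -54533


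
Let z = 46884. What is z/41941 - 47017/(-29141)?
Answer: 3338186641/1222202681 ≈ 2.7313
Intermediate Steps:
z/41941 - 47017/(-29141) = 46884/41941 - 47017/(-29141) = 46884*(1/41941) - 47017*(-1/29141) = 46884/41941 + 47017/29141 = 3338186641/1222202681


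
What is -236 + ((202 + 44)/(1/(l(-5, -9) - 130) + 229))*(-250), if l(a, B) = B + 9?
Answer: -5006828/9923 ≈ -504.57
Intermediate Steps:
l(a, B) = 9 + B
-236 + ((202 + 44)/(1/(l(-5, -9) - 130) + 229))*(-250) = -236 + ((202 + 44)/(1/((9 - 9) - 130) + 229))*(-250) = -236 + (246/(1/(0 - 130) + 229))*(-250) = -236 + (246/(1/(-130) + 229))*(-250) = -236 + (246/(-1/130 + 229))*(-250) = -236 + (246/(29769/130))*(-250) = -236 + (246*(130/29769))*(-250) = -236 + (10660/9923)*(-250) = -236 - 2665000/9923 = -5006828/9923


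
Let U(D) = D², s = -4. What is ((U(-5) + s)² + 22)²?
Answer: 214369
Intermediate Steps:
((U(-5) + s)² + 22)² = (((-5)² - 4)² + 22)² = ((25 - 4)² + 22)² = (21² + 22)² = (441 + 22)² = 463² = 214369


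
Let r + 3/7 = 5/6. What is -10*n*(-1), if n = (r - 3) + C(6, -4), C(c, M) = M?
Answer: -1385/21 ≈ -65.952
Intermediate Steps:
r = 17/42 (r = -3/7 + 5/6 = -3/7 + 5*(⅙) = -3/7 + ⅚ = 17/42 ≈ 0.40476)
n = -277/42 (n = (17/42 - 3) - 4 = -109/42 - 4 = -277/42 ≈ -6.5952)
-10*n*(-1) = -10*(-277/42)*(-1) = (1385/21)*(-1) = -1385/21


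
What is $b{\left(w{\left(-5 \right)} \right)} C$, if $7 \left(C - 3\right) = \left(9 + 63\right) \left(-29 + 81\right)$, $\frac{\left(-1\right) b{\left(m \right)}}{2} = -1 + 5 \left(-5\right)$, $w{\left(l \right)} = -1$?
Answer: $\frac{195780}{7} \approx 27969.0$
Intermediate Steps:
$b{\left(m \right)} = 52$ ($b{\left(m \right)} = - 2 \left(-1 + 5 \left(-5\right)\right) = - 2 \left(-1 - 25\right) = \left(-2\right) \left(-26\right) = 52$)
$C = \frac{3765}{7}$ ($C = 3 + \frac{\left(9 + 63\right) \left(-29 + 81\right)}{7} = 3 + \frac{72 \cdot 52}{7} = 3 + \frac{1}{7} \cdot 3744 = 3 + \frac{3744}{7} = \frac{3765}{7} \approx 537.86$)
$b{\left(w{\left(-5 \right)} \right)} C = 52 \cdot \frac{3765}{7} = \frac{195780}{7}$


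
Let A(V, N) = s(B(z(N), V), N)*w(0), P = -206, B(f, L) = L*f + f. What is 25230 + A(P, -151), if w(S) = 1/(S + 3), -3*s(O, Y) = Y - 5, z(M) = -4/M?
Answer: 75742/3 ≈ 25247.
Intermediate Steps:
B(f, L) = f + L*f
s(O, Y) = 5/3 - Y/3 (s(O, Y) = -(Y - 5)/3 = -(-5 + Y)/3 = 5/3 - Y/3)
w(S) = 1/(3 + S)
A(V, N) = 5/9 - N/9 (A(V, N) = (5/3 - N/3)/(3 + 0) = (5/3 - N/3)/3 = (5/3 - N/3)*(⅓) = 5/9 - N/9)
25230 + A(P, -151) = 25230 + (5/9 - ⅑*(-151)) = 25230 + (5/9 + 151/9) = 25230 + 52/3 = 75742/3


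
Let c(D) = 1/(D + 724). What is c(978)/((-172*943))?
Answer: -1/276057592 ≈ -3.6224e-9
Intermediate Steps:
c(D) = 1/(724 + D)
c(978)/((-172*943)) = 1/((724 + 978)*((-172*943))) = 1/(1702*(-162196)) = (1/1702)*(-1/162196) = -1/276057592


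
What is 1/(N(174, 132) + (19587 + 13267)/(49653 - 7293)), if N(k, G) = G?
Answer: 21180/2812187 ≈ 0.0075315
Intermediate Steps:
1/(N(174, 132) + (19587 + 13267)/(49653 - 7293)) = 1/(132 + (19587 + 13267)/(49653 - 7293)) = 1/(132 + 32854/42360) = 1/(132 + 32854*(1/42360)) = 1/(132 + 16427/21180) = 1/(2812187/21180) = 21180/2812187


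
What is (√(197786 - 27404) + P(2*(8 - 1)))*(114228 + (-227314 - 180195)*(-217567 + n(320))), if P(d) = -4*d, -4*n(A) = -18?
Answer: -4964892298268 + 177317582081*√170382/2 ≈ 3.1631e+13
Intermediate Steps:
n(A) = 9/2 (n(A) = -¼*(-18) = 9/2)
(√(197786 - 27404) + P(2*(8 - 1)))*(114228 + (-227314 - 180195)*(-217567 + n(320))) = (√(197786 - 27404) - 8*(8 - 1))*(114228 + (-227314 - 180195)*(-217567 + 9/2)) = (√170382 - 8*7)*(114228 - 407509*(-435125/2)) = (√170382 - 4*14)*(114228 + 177317353625/2) = (√170382 - 56)*(177317582081/2) = (-56 + √170382)*(177317582081/2) = -4964892298268 + 177317582081*√170382/2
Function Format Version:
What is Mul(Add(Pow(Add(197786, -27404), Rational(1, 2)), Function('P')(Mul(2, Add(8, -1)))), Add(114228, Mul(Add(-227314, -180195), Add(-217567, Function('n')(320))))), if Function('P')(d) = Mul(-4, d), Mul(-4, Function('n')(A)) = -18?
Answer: Add(-4964892298268, Mul(Rational(177317582081, 2), Pow(170382, Rational(1, 2)))) ≈ 3.1631e+13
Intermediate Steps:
Function('n')(A) = Rational(9, 2) (Function('n')(A) = Mul(Rational(-1, 4), -18) = Rational(9, 2))
Mul(Add(Pow(Add(197786, -27404), Rational(1, 2)), Function('P')(Mul(2, Add(8, -1)))), Add(114228, Mul(Add(-227314, -180195), Add(-217567, Function('n')(320))))) = Mul(Add(Pow(Add(197786, -27404), Rational(1, 2)), Mul(-4, Mul(2, Add(8, -1)))), Add(114228, Mul(Add(-227314, -180195), Add(-217567, Rational(9, 2))))) = Mul(Add(Pow(170382, Rational(1, 2)), Mul(-4, Mul(2, 7))), Add(114228, Mul(-407509, Rational(-435125, 2)))) = Mul(Add(Pow(170382, Rational(1, 2)), Mul(-4, 14)), Add(114228, Rational(177317353625, 2))) = Mul(Add(Pow(170382, Rational(1, 2)), -56), Rational(177317582081, 2)) = Mul(Add(-56, Pow(170382, Rational(1, 2))), Rational(177317582081, 2)) = Add(-4964892298268, Mul(Rational(177317582081, 2), Pow(170382, Rational(1, 2))))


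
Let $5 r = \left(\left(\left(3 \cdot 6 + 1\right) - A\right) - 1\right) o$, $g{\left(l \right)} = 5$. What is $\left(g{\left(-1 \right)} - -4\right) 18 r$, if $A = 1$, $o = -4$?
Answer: $- \frac{11016}{5} \approx -2203.2$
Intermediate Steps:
$r = - \frac{68}{5}$ ($r = \frac{\left(\left(\left(3 \cdot 6 + 1\right) - 1\right) - 1\right) \left(-4\right)}{5} = \frac{\left(\left(\left(18 + 1\right) - 1\right) - 1\right) \left(-4\right)}{5} = \frac{\left(\left(19 - 1\right) - 1\right) \left(-4\right)}{5} = \frac{\left(18 - 1\right) \left(-4\right)}{5} = \frac{17 \left(-4\right)}{5} = \frac{1}{5} \left(-68\right) = - \frac{68}{5} \approx -13.6$)
$\left(g{\left(-1 \right)} - -4\right) 18 r = \left(5 - -4\right) 18 \left(- \frac{68}{5}\right) = \left(5 + 4\right) 18 \left(- \frac{68}{5}\right) = 9 \cdot 18 \left(- \frac{68}{5}\right) = 162 \left(- \frac{68}{5}\right) = - \frac{11016}{5}$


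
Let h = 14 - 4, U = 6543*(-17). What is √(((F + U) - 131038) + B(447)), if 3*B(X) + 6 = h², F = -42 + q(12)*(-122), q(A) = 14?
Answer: I*√2195889/3 ≈ 493.95*I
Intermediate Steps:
U = -111231
h = 10
F = -1750 (F = -42 + 14*(-122) = -42 - 1708 = -1750)
B(X) = 94/3 (B(X) = -2 + (⅓)*10² = -2 + (⅓)*100 = -2 + 100/3 = 94/3)
√(((F + U) - 131038) + B(447)) = √(((-1750 - 111231) - 131038) + 94/3) = √((-112981 - 131038) + 94/3) = √(-244019 + 94/3) = √(-731963/3) = I*√2195889/3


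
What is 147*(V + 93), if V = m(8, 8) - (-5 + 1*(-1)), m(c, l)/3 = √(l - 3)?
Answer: 14553 + 441*√5 ≈ 15539.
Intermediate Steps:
m(c, l) = 3*√(-3 + l) (m(c, l) = 3*√(l - 3) = 3*√(-3 + l))
V = 6 + 3*√5 (V = 3*√(-3 + 8) - (-5 + 1*(-1)) = 3*√5 - (-5 - 1) = 3*√5 - 1*(-6) = 3*√5 + 6 = 6 + 3*√5 ≈ 12.708)
147*(V + 93) = 147*((6 + 3*√5) + 93) = 147*(99 + 3*√5) = 14553 + 441*√5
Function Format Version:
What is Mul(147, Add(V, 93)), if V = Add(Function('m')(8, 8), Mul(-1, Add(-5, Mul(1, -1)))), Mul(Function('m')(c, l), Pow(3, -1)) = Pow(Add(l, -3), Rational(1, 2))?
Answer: Add(14553, Mul(441, Pow(5, Rational(1, 2)))) ≈ 15539.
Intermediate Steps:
Function('m')(c, l) = Mul(3, Pow(Add(-3, l), Rational(1, 2))) (Function('m')(c, l) = Mul(3, Pow(Add(l, -3), Rational(1, 2))) = Mul(3, Pow(Add(-3, l), Rational(1, 2))))
V = Add(6, Mul(3, Pow(5, Rational(1, 2)))) (V = Add(Mul(3, Pow(Add(-3, 8), Rational(1, 2))), Mul(-1, Add(-5, Mul(1, -1)))) = Add(Mul(3, Pow(5, Rational(1, 2))), Mul(-1, Add(-5, -1))) = Add(Mul(3, Pow(5, Rational(1, 2))), Mul(-1, -6)) = Add(Mul(3, Pow(5, Rational(1, 2))), 6) = Add(6, Mul(3, Pow(5, Rational(1, 2)))) ≈ 12.708)
Mul(147, Add(V, 93)) = Mul(147, Add(Add(6, Mul(3, Pow(5, Rational(1, 2)))), 93)) = Mul(147, Add(99, Mul(3, Pow(5, Rational(1, 2))))) = Add(14553, Mul(441, Pow(5, Rational(1, 2))))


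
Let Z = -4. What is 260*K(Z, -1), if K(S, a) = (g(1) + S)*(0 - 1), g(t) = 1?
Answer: 780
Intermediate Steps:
K(S, a) = -1 - S (K(S, a) = (1 + S)*(0 - 1) = (1 + S)*(-1) = -1 - S)
260*K(Z, -1) = 260*(-1 - 1*(-4)) = 260*(-1 + 4) = 260*3 = 780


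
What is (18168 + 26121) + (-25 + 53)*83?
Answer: 46613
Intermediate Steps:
(18168 + 26121) + (-25 + 53)*83 = 44289 + 28*83 = 44289 + 2324 = 46613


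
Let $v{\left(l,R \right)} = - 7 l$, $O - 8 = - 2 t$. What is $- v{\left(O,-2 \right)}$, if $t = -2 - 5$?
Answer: $154$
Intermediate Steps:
$t = -7$
$O = 22$ ($O = 8 - -14 = 8 + 14 = 22$)
$- v{\left(O,-2 \right)} = - \left(-7\right) 22 = \left(-1\right) \left(-154\right) = 154$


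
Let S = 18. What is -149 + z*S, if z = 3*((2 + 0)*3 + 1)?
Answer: 229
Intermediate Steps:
z = 21 (z = 3*(2*3 + 1) = 3*(6 + 1) = 3*7 = 21)
-149 + z*S = -149 + 21*18 = -149 + 378 = 229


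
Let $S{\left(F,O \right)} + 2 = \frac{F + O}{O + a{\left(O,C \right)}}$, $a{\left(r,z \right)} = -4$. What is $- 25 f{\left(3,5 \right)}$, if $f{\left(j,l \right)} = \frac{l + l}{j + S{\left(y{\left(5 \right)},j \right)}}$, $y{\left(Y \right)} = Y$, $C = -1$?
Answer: $\frac{250}{7} \approx 35.714$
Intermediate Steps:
$S{\left(F,O \right)} = -2 + \frac{F + O}{-4 + O}$ ($S{\left(F,O \right)} = -2 + \frac{F + O}{O - 4} = -2 + \frac{F + O}{-4 + O}$)
$f{\left(j,l \right)} = \frac{2 l}{j + \frac{13 - j}{-4 + j}}$ ($f{\left(j,l \right)} = \frac{l + l}{j + \frac{8 + 5 - j}{-4 + j}} = \frac{2 l}{j + \frac{13 - j}{-4 + j}}$)
$- 25 f{\left(3,5 \right)} = - 25 \cdot 2 \cdot 5 \frac{1}{13 - 3 + 3 \left(-4 + 3\right)} \left(-4 + 3\right) = - 25 \cdot 2 \cdot 5 \frac{1}{13 - 3 + 3 \left(-1\right)} \left(-1\right) = - 25 \cdot 2 \cdot 5 \frac{1}{13 - 3 - 3} \left(-1\right) = - 25 \cdot 2 \cdot 5 \cdot \frac{1}{7} \left(-1\right) = \left(-25\right) \left(- \frac{10}{7}\right) = \frac{250}{7}$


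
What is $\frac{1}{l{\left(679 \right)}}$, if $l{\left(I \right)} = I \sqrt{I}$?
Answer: $\frac{\sqrt{679}}{461041} \approx 5.6519 \cdot 10^{-5}$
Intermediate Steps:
$l{\left(I \right)} = I^{\frac{3}{2}}$
$\frac{1}{l{\left(679 \right)}} = \frac{1}{679^{\frac{3}{2}}} = \frac{1}{679 \sqrt{679}} = \frac{\sqrt{679}}{461041}$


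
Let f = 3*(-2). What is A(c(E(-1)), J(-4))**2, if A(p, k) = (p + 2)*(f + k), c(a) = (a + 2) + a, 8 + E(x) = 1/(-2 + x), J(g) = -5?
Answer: 174724/9 ≈ 19414.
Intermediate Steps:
f = -6
E(x) = -8 + 1/(-2 + x)
c(a) = 2 + 2*a (c(a) = (2 + a) + a = 2 + 2*a)
A(p, k) = (-6 + k)*(2 + p) (A(p, k) = (p + 2)*(-6 + k) = (2 + p)*(-6 + k) = (-6 + k)*(2 + p))
A(c(E(-1)), J(-4))**2 = (-12 - 6*(2 + 2*((17 - 8*(-1))/(-2 - 1))) + 2*(-5) - 5*(2 + 2*((17 - 8*(-1))/(-2 - 1))))**2 = (-12 - 6*(2 + 2*((17 + 8)/(-3))) - 10 - 5*(2 + 2*((17 + 8)/(-3))))**2 = (-12 - 6*(2 + 2*(-1/3*25)) - 10 - 5*(2 + 2*(-1/3*25)))**2 = (-12 - 6*(2 + 2*(-25/3)) - 10 - 5*(2 + 2*(-25/3)))**2 = (-12 - 6*(2 - 50/3) - 10 - 5*(2 - 50/3))**2 = (-12 - 6*(-44/3) - 10 - 5*(-44/3))**2 = (-12 + 88 - 10 + 220/3)**2 = (418/3)**2 = 174724/9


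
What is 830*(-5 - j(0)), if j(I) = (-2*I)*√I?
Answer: -4150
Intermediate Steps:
j(I) = -2*I^(3/2)
830*(-5 - j(0)) = 830*(-5 - (-2)*0^(3/2)) = 830*(-5 - (-2)*0) = 830*(-5 - 1*0) = 830*(-5 + 0) = 830*(-5) = -4150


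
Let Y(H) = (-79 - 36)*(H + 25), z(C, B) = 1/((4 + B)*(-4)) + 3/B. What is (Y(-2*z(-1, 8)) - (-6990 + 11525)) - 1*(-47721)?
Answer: 969419/24 ≈ 40392.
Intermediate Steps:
z(C, B) = 3/B - 1/(4*(4 + B)) (z(C, B) = -¼/(4 + B) + 3/B = -1/(4*(4 + B)) + 3/B = 3/B - 1/(4*(4 + B)))
Y(H) = -2875 - 115*H (Y(H) = -115*(25 + H) = -2875 - 115*H)
(Y(-2*z(-1, 8)) - (-6990 + 11525)) - 1*(-47721) = ((-2875 - (-230)*(¼)*(48 + 11*8)/(8*(4 + 8))) - (-6990 + 11525)) - 1*(-47721) = ((-2875 - (-230)*(¼)*(⅛)*(48 + 88)/12) - 1*4535) + 47721 = ((-2875 - (-230)*(¼)*(⅛)*(1/12)*136) - 4535) + 47721 = ((-2875 - (-230)*17/48) - 4535) + 47721 = ((-2875 - 115*(-17/24)) - 4535) + 47721 = ((-2875 + 1955/24) - 4535) + 47721 = (-67045/24 - 4535) + 47721 = -175885/24 + 47721 = 969419/24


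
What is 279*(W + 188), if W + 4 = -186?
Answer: -558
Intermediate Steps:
W = -190 (W = -4 - 186 = -190)
279*(W + 188) = 279*(-190 + 188) = 279*(-2) = -558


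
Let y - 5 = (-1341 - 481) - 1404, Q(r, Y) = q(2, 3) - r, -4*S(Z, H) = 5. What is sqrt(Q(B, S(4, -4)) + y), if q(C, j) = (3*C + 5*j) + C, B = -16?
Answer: I*sqrt(3182) ≈ 56.409*I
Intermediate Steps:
S(Z, H) = -5/4 (S(Z, H) = -1/4*5 = -5/4)
q(C, j) = 4*C + 5*j
Q(r, Y) = 23 - r (Q(r, Y) = (4*2 + 5*3) - r = (8 + 15) - r = 23 - r)
y = -3221 (y = 5 + ((-1341 - 481) - 1404) = 5 + (-1822 - 1404) = 5 - 3226 = -3221)
sqrt(Q(B, S(4, -4)) + y) = sqrt((23 - 1*(-16)) - 3221) = sqrt((23 + 16) - 3221) = sqrt(39 - 3221) = sqrt(-3182) = I*sqrt(3182)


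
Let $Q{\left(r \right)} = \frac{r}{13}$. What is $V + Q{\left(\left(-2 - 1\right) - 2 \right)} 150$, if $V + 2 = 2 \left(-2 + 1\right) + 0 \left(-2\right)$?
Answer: $- \frac{802}{13} \approx -61.692$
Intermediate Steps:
$V = -4$ ($V = -2 + \left(2 \left(-2 + 1\right) + 0 \left(-2\right)\right) = -2 + \left(2 \left(-1\right) + 0\right) = -2 + \left(-2 + 0\right) = -2 - 2 = -4$)
$Q{\left(r \right)} = \frac{r}{13}$ ($Q{\left(r \right)} = r \frac{1}{13} = \frac{r}{13}$)
$V + Q{\left(\left(-2 - 1\right) - 2 \right)} 150 = -4 + \frac{\left(-2 - 1\right) - 2}{13} \cdot 150 = -4 + \frac{-3 - 2}{13} \cdot 150 = -4 + \frac{1}{13} \left(-5\right) 150 = -4 - \frac{750}{13} = - \frac{802}{13}$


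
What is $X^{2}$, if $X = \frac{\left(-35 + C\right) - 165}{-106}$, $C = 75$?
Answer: $\frac{15625}{11236} \approx 1.3906$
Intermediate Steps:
$X = \frac{125}{106}$ ($X = \frac{\left(-35 + 75\right) - 165}{-106} = \left(40 - 165\right) \left(- \frac{1}{106}\right) = \left(-125\right) \left(- \frac{1}{106}\right) = \frac{125}{106} \approx 1.1792$)
$X^{2} = \left(\frac{125}{106}\right)^{2} = \frac{15625}{11236}$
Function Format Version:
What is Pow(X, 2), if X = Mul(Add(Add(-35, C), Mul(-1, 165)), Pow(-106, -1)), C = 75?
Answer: Rational(15625, 11236) ≈ 1.3906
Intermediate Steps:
X = Rational(125, 106) (X = Mul(Add(Add(-35, 75), Mul(-1, 165)), Pow(-106, -1)) = Mul(Add(40, -165), Rational(-1, 106)) = Mul(-125, Rational(-1, 106)) = Rational(125, 106) ≈ 1.1792)
Pow(X, 2) = Pow(Rational(125, 106), 2) = Rational(15625, 11236)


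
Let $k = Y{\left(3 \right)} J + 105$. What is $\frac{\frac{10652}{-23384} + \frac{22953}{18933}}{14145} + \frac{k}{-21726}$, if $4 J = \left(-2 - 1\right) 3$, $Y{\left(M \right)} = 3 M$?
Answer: $- \frac{9693692345251}{2519574500598360} \approx -0.0038474$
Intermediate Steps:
$J = - \frac{9}{4}$ ($J = \frac{\left(-2 - 1\right) 3}{4} = \frac{\left(-3\right) 3}{4} = \frac{1}{4} \left(-9\right) = - \frac{9}{4} \approx -2.25$)
$k = \frac{339}{4}$ ($k = 3 \cdot 3 \left(- \frac{9}{4}\right) + 105 = 9 \left(- \frac{9}{4}\right) + 105 = - \frac{81}{4} + 105 = \frac{339}{4} \approx 84.75$)
$\frac{\frac{10652}{-23384} + \frac{22953}{18933}}{14145} + \frac{k}{-21726} = \frac{\frac{10652}{-23384} + \frac{22953}{18933}}{14145} + \frac{339}{4 \left(-21726\right)} = \left(10652 \left(- \frac{1}{23384}\right) + 22953 \cdot \frac{1}{18933}\right) \frac{1}{14145} + \frac{339}{4} \left(- \frac{1}{21726}\right) = \left(- \frac{2663}{5846} + \frac{7651}{6311}\right) \frac{1}{14145} - \frac{113}{28968} = \frac{27921553}{36894106} \cdot \frac{1}{14145} - \frac{113}{28968} = \frac{27921553}{521867129370} - \frac{113}{28968} = - \frac{9693692345251}{2519574500598360}$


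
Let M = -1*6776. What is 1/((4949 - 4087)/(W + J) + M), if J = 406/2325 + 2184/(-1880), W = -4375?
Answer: -239092994/1620141224869 ≈ -0.00014758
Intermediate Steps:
J = -107863/109275 (J = 406*(1/2325) + 2184*(-1/1880) = 406/2325 - 273/235 = -107863/109275 ≈ -0.98708)
M = -6776
1/((4949 - 4087)/(W + J) + M) = 1/((4949 - 4087)/(-4375 - 107863/109275) - 6776) = 1/(862/(-478185988/109275) - 6776) = 1/(862*(-109275/478185988) - 6776) = 1/(-47097525/239092994 - 6776) = 1/(-1620141224869/239092994) = -239092994/1620141224869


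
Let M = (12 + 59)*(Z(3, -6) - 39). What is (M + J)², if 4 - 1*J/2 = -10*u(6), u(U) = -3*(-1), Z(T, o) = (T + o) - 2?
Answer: 9339136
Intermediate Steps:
Z(T, o) = -2 + T + o
M = -3124 (M = (12 + 59)*((-2 + 3 - 6) - 39) = 71*(-5 - 39) = 71*(-44) = -3124)
u(U) = 3
J = 68 (J = 8 - (-20)*3 = 8 - 2*(-30) = 8 + 60 = 68)
(M + J)² = (-3124 + 68)² = (-3056)² = 9339136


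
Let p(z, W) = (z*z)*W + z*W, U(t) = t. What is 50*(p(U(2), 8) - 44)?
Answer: 200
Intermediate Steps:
p(z, W) = W*z + W*z² (p(z, W) = z²*W + W*z = W*z² + W*z = W*z + W*z²)
50*(p(U(2), 8) - 44) = 50*(8*2*(1 + 2) - 44) = 50*(8*2*3 - 44) = 50*(48 - 44) = 50*4 = 200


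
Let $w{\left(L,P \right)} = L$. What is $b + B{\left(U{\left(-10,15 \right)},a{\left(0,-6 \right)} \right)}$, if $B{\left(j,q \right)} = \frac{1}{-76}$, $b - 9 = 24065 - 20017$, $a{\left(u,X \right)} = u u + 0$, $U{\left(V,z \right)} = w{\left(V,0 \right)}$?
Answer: $\frac{308331}{76} \approx 4057.0$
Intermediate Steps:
$U{\left(V,z \right)} = V$
$a{\left(u,X \right)} = u^{2}$ ($a{\left(u,X \right)} = u^{2} + 0 = u^{2}$)
$b = 4057$ ($b = 9 + \left(24065 - 20017\right) = 9 + 4048 = 4057$)
$B{\left(j,q \right)} = - \frac{1}{76}$
$b + B{\left(U{\left(-10,15 \right)},a{\left(0,-6 \right)} \right)} = 4057 - \frac{1}{76} = \frac{308331}{76}$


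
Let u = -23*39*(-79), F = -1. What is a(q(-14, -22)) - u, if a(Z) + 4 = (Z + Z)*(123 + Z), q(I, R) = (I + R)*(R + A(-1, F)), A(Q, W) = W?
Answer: 1503989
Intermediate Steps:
q(I, R) = (-1 + R)*(I + R) (q(I, R) = (I + R)*(R - 1) = (I + R)*(-1 + R) = (-1 + R)*(I + R))
u = 70863 (u = -897*(-79) = 70863)
a(Z) = -4 + 2*Z*(123 + Z) (a(Z) = -4 + (Z + Z)*(123 + Z) = -4 + (2*Z)*(123 + Z) = -4 + 2*Z*(123 + Z))
a(q(-14, -22)) - u = (-4 + 2*((-22)² - 1*(-14) - 1*(-22) - 14*(-22))² + 246*((-22)² - 1*(-14) - 1*(-22) - 14*(-22))) - 1*70863 = (-4 + 2*(484 + 14 + 22 + 308)² + 246*(484 + 14 + 22 + 308)) - 70863 = (-4 + 2*828² + 246*828) - 70863 = (-4 + 2*685584 + 203688) - 70863 = (-4 + 1371168 + 203688) - 70863 = 1574852 - 70863 = 1503989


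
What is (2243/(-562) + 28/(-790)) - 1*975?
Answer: -217334103/221990 ≈ -979.03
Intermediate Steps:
(2243/(-562) + 28/(-790)) - 1*975 = (2243*(-1/562) + 28*(-1/790)) - 975 = (-2243/562 - 14/395) - 975 = -893853/221990 - 975 = -217334103/221990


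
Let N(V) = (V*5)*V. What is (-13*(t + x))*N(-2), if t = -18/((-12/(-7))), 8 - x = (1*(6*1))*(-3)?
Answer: -4030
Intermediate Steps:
N(V) = 5*V² (N(V) = (5*V)*V = 5*V²)
x = 26 (x = 8 - 1*(6*1)*(-3) = 8 - 1*6*(-3) = 8 - 6*(-3) = 8 - 1*(-18) = 8 + 18 = 26)
t = -21/2 (t = -18/((-12*(-⅐))) = -18/12/7 = -18*7/12 = -21/2 ≈ -10.500)
(-13*(t + x))*N(-2) = (-13*(-21/2 + 26))*(5*(-2)²) = (-13*31/2)*(5*4) = -403/2*20 = -4030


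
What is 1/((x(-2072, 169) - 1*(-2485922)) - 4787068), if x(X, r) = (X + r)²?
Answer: 1/1320263 ≈ 7.5742e-7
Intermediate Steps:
1/((x(-2072, 169) - 1*(-2485922)) - 4787068) = 1/(((-2072 + 169)² - 1*(-2485922)) - 4787068) = 1/(((-1903)² + 2485922) - 4787068) = 1/((3621409 + 2485922) - 4787068) = 1/(6107331 - 4787068) = 1/1320263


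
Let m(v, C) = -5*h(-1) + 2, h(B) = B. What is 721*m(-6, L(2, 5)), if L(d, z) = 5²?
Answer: 5047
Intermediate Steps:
L(d, z) = 25
m(v, C) = 7 (m(v, C) = -5*(-1) + 2 = 5 + 2 = 7)
721*m(-6, L(2, 5)) = 721*7 = 5047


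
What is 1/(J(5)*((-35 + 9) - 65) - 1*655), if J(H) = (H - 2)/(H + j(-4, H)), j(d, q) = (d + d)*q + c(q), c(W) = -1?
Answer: -12/7769 ≈ -0.0015446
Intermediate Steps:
j(d, q) = -1 + 2*d*q (j(d, q) = (d + d)*q - 1 = (2*d)*q - 1 = 2*d*q - 1 = -1 + 2*d*q)
J(H) = (-2 + H)/(-1 - 7*H) (J(H) = (H - 2)/(H + (-1 + 2*(-4)*H)) = (-2 + H)/(H + (-1 - 8*H)) = (-2 + H)/(-1 - 7*H))
1/(J(5)*((-35 + 9) - 65) - 1*655) = 1/(((2 - 1*5)/(1 + 7*5))*((-35 + 9) - 65) - 1*655) = 1/(((2 - 5)/(1 + 35))*(-26 - 65) - 655) = 1/((-3/36)*(-91) - 655) = 1/(((1/36)*(-3))*(-91) - 655) = 1/(-1/12*(-91) - 655) = 1/(91/12 - 655) = 1/(-7769/12) = -12/7769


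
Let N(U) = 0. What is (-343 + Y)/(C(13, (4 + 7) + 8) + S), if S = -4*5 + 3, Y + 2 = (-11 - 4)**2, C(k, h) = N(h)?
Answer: 120/17 ≈ 7.0588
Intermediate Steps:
C(k, h) = 0
Y = 223 (Y = -2 + (-11 - 4)**2 = -2 + (-15)**2 = -2 + 225 = 223)
S = -17 (S = -20 + 3 = -17)
(-343 + Y)/(C(13, (4 + 7) + 8) + S) = (-343 + 223)/(0 - 17) = -120/(-17) = -120*(-1/17) = 120/17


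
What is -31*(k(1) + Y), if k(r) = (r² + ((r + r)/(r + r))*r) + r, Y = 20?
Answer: -713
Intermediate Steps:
k(r) = r² + 2*r (k(r) = (r² + ((2*r)/((2*r)))*r) + r = (r² + ((2*r)*(1/(2*r)))*r) + r = (r² + 1*r) + r = (r² + r) + r = (r + r²) + r = r² + 2*r)
-31*(k(1) + Y) = -31*(1*(2 + 1) + 20) = -31*(1*3 + 20) = -31*(3 + 20) = -31*23 = -713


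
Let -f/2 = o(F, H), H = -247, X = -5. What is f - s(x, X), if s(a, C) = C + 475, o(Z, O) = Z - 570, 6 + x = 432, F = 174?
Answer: 322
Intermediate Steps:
x = 426 (x = -6 + 432 = 426)
o(Z, O) = -570 + Z
s(a, C) = 475 + C
f = 792 (f = -2*(-570 + 174) = -2*(-396) = 792)
f - s(x, X) = 792 - (475 - 5) = 792 - 1*470 = 792 - 470 = 322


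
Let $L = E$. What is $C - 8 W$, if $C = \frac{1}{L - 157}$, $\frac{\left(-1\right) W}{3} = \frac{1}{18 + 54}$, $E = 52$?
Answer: $\frac{34}{105} \approx 0.32381$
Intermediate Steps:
$L = 52$
$W = - \frac{1}{24}$ ($W = - \frac{3}{18 + 54} = - \frac{3}{72} = \left(-3\right) \frac{1}{72} = - \frac{1}{24} \approx -0.041667$)
$C = - \frac{1}{105}$ ($C = \frac{1}{52 - 157} = \frac{1}{-105} = - \frac{1}{105} \approx -0.0095238$)
$C - 8 W = - \frac{1}{105} - - \frac{1}{3} = - \frac{1}{105} + \frac{1}{3} = \frac{34}{105}$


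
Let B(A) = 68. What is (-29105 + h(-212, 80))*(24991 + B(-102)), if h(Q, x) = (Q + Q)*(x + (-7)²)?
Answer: -2099969259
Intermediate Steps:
h(Q, x) = 2*Q*(49 + x) (h(Q, x) = (2*Q)*(x + 49) = (2*Q)*(49 + x) = 2*Q*(49 + x))
(-29105 + h(-212, 80))*(24991 + B(-102)) = (-29105 + 2*(-212)*(49 + 80))*(24991 + 68) = (-29105 + 2*(-212)*129)*25059 = (-29105 - 54696)*25059 = -83801*25059 = -2099969259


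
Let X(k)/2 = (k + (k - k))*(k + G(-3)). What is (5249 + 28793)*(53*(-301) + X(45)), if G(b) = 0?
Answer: -405201926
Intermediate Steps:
X(k) = 2*k² (X(k) = 2*((k + (k - k))*(k + 0)) = 2*((k + 0)*k) = 2*(k*k) = 2*k²)
(5249 + 28793)*(53*(-301) + X(45)) = (5249 + 28793)*(53*(-301) + 2*45²) = 34042*(-15953 + 2*2025) = 34042*(-15953 + 4050) = 34042*(-11903) = -405201926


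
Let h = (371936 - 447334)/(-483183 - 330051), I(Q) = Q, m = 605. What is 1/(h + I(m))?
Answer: 406617/246040984 ≈ 0.0016526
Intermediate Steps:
h = 37699/406617 (h = -75398/(-813234) = -75398*(-1/813234) = 37699/406617 ≈ 0.092714)
1/(h + I(m)) = 1/(37699/406617 + 605) = 1/(246040984/406617) = 406617/246040984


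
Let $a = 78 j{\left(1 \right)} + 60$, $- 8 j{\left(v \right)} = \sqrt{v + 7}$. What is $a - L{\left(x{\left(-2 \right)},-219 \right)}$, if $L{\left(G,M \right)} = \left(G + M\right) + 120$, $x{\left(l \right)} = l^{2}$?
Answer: $155 - \frac{39 \sqrt{2}}{2} \approx 127.42$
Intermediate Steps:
$j{\left(v \right)} = - \frac{\sqrt{7 + v}}{8}$ ($j{\left(v \right)} = - \frac{\sqrt{v + 7}}{8} = - \frac{\sqrt{7 + v}}{8}$)
$a = 60 - \frac{39 \sqrt{2}}{2}$ ($a = 78 \left(- \frac{\sqrt{7 + 1}}{8}\right) + 60 = 78 \left(- \frac{\sqrt{8}}{8}\right) + 60 = 78 \left(- \frac{2 \sqrt{2}}{8}\right) + 60 = 78 \left(- \frac{\sqrt{2}}{4}\right) + 60 = - \frac{39 \sqrt{2}}{2} + 60 = 60 - \frac{39 \sqrt{2}}{2} \approx 32.423$)
$L{\left(G,M \right)} = 120 + G + M$
$a - L{\left(x{\left(-2 \right)},-219 \right)} = \left(60 - \frac{39 \sqrt{2}}{2}\right) - \left(120 + \left(-2\right)^{2} - 219\right) = \left(60 - \frac{39 \sqrt{2}}{2}\right) - \left(120 + 4 - 219\right) = \left(60 - \frac{39 \sqrt{2}}{2}\right) - -95 = \left(60 - \frac{39 \sqrt{2}}{2}\right) + 95 = 155 - \frac{39 \sqrt{2}}{2}$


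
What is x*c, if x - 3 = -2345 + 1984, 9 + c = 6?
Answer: 1074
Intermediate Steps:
c = -3 (c = -9 + 6 = -3)
x = -358 (x = 3 + (-2345 + 1984) = 3 - 361 = -358)
x*c = -358*(-3) = 1074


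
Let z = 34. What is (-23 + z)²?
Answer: 121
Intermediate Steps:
(-23 + z)² = (-23 + 34)² = 11² = 121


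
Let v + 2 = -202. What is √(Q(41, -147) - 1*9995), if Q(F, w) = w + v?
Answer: I*√10346 ≈ 101.72*I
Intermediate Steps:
v = -204 (v = -2 - 202 = -204)
Q(F, w) = -204 + w (Q(F, w) = w - 204 = -204 + w)
√(Q(41, -147) - 1*9995) = √((-204 - 147) - 1*9995) = √(-351 - 9995) = √(-10346) = I*√10346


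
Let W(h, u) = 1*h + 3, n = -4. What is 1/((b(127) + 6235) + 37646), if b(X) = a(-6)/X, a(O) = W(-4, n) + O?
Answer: 127/5572880 ≈ 2.2789e-5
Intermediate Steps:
W(h, u) = 3 + h (W(h, u) = h + 3 = 3 + h)
a(O) = -1 + O (a(O) = (3 - 4) + O = -1 + O)
b(X) = -7/X (b(X) = (-1 - 6)/X = -7/X)
1/((b(127) + 6235) + 37646) = 1/((-7/127 + 6235) + 37646) = 1/(791838/127 + 37646) = 1/(5572880/127) = 127/5572880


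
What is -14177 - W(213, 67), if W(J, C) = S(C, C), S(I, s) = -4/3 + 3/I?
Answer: -2849318/201 ≈ -14176.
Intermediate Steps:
S(I, s) = -4/3 + 3/I (S(I, s) = -4*⅓ + 3/I = -4/3 + 3/I)
W(J, C) = -4/3 + 3/C
-14177 - W(213, 67) = -14177 - (-4/3 + 3/67) = -14177 - 1*(-259/201) = -14177 + 259/201 = -2849318/201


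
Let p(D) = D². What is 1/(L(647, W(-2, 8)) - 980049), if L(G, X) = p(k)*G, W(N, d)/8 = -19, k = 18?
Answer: -1/770421 ≈ -1.2980e-6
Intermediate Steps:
W(N, d) = -152 (W(N, d) = 8*(-19) = -152)
L(G, X) = 324*G (L(G, X) = 18²*G = 324*G)
1/(L(647, W(-2, 8)) - 980049) = 1/(324*647 - 980049) = 1/(209628 - 980049) = 1/(-770421) = -1/770421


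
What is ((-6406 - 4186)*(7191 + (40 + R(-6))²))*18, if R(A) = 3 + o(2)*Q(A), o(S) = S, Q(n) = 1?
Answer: -1757085696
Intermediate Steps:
R(A) = 5 (R(A) = 3 + 2*1 = 3 + 2 = 5)
((-6406 - 4186)*(7191 + (40 + R(-6))²))*18 = ((-6406 - 4186)*(7191 + (40 + 5)²))*18 = -10592*(7191 + 45²)*18 = -10592*(7191 + 2025)*18 = -10592*9216*18 = -97615872*18 = -1757085696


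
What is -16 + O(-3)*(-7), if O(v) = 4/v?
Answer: -20/3 ≈ -6.6667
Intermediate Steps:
-16 + O(-3)*(-7) = -16 + (4/(-3))*(-7) = -16 + (4*(-⅓))*(-7) = -16 - 4/3*(-7) = -16 + 28/3 = -20/3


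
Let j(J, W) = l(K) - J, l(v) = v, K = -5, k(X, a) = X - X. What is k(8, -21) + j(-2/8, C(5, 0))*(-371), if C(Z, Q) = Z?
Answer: 7049/4 ≈ 1762.3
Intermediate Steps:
k(X, a) = 0
j(J, W) = -5 - J
k(8, -21) + j(-2/8, C(5, 0))*(-371) = 0 + (-5 - (-2)/8)*(-371) = 0 + (-5 - 1*(-¼))*(-371) = 0 + (-5 + ¼)*(-371) = 0 - 19/4*(-371) = 0 + 7049/4 = 7049/4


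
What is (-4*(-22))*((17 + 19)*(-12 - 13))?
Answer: -79200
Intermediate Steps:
(-4*(-22))*((17 + 19)*(-12 - 13)) = 88*(36*(-25)) = 88*(-900) = -79200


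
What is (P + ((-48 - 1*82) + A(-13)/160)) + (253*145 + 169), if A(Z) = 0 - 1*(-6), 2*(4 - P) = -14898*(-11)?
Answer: -3616877/80 ≈ -45211.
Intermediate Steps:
P = -81935 (P = 4 - (-7449)*(-11) = 4 - ½*163878 = 4 - 81939 = -81935)
A(Z) = 6 (A(Z) = 0 + 6 = 6)
(P + ((-48 - 1*82) + A(-13)/160)) + (253*145 + 169) = (-81935 + ((-48 - 1*82) + 6/160)) + (253*145 + 169) = (-81935 + ((-48 - 82) + (1/160)*6)) + (36685 + 169) = (-81935 + (-130 + 3/80)) + 36854 = (-81935 - 10397/80) + 36854 = -6565197/80 + 36854 = -3616877/80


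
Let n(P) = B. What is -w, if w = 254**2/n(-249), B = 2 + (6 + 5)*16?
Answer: -32258/89 ≈ -362.45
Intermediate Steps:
B = 178 (B = 2 + 11*16 = 2 + 176 = 178)
n(P) = 178
w = 32258/89 (w = 254**2/178 = 64516*(1/178) = 32258/89 ≈ 362.45)
-w = -1*32258/89 = -32258/89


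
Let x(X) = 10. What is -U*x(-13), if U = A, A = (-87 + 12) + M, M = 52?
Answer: 230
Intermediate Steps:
A = -23 (A = (-87 + 12) + 52 = -75 + 52 = -23)
U = -23
-U*x(-13) = -(-23)*10 = -1*(-230) = 230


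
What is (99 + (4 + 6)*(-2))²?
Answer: 6241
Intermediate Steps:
(99 + (4 + 6)*(-2))² = (99 + 10*(-2))² = (99 - 20)² = 79² = 6241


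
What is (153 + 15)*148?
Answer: 24864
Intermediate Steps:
(153 + 15)*148 = 168*148 = 24864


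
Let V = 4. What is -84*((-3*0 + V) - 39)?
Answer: 2940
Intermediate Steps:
-84*((-3*0 + V) - 39) = -84*((-3*0 + 4) - 39) = -84*((0 + 4) - 39) = -84*(4 - 39) = -84*(-35) = 2940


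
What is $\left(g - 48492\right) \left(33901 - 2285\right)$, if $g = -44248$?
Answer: $-2932067840$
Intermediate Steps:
$\left(g - 48492\right) \left(33901 - 2285\right) = \left(-44248 - 48492\right) \left(33901 - 2285\right) = \left(-92740\right) 31616 = -2932067840$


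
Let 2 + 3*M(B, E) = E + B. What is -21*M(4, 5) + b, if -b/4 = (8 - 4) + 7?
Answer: -93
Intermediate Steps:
b = -44 (b = -4*((8 - 4) + 7) = -4*(4 + 7) = -4*11 = -44)
M(B, E) = -⅔ + B/3 + E/3 (M(B, E) = -⅔ + (E + B)/3 = -⅔ + (B + E)/3 = -⅔ + (B/3 + E/3) = -⅔ + B/3 + E/3)
-21*M(4, 5) + b = -21*(-⅔ + (⅓)*4 + (⅓)*5) - 44 = -21*(-⅔ + 4/3 + 5/3) - 44 = -21*7/3 - 44 = -49 - 44 = -93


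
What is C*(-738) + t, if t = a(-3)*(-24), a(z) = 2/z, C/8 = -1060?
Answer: 6258256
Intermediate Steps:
C = -8480 (C = 8*(-1060) = -8480)
t = 16 (t = (2/(-3))*(-24) = (2*(-⅓))*(-24) = -⅔*(-24) = 16)
C*(-738) + t = -8480*(-738) + 16 = 6258240 + 16 = 6258256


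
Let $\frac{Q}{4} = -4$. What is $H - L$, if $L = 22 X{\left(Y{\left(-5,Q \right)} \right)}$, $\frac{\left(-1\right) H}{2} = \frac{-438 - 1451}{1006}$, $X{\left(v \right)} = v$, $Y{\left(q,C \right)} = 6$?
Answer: $- \frac{64507}{503} \approx -128.24$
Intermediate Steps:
$Q = -16$ ($Q = 4 \left(-4\right) = -16$)
$H = \frac{1889}{503}$ ($H = - 2 \frac{-438 - 1451}{1006} = - 2 \left(\left(-1889\right) \frac{1}{1006}\right) = \left(-2\right) \left(- \frac{1889}{1006}\right) = \frac{1889}{503} \approx 3.7555$)
$L = 132$ ($L = 22 \cdot 6 = 132$)
$H - L = \frac{1889}{503} - 132 = - \frac{64507}{503}$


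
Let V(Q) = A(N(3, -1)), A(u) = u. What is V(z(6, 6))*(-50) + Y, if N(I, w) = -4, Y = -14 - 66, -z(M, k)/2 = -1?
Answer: 120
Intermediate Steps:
z(M, k) = 2 (z(M, k) = -2*(-1) = 2)
Y = -80
V(Q) = -4
V(z(6, 6))*(-50) + Y = -4*(-50) - 80 = 200 - 80 = 120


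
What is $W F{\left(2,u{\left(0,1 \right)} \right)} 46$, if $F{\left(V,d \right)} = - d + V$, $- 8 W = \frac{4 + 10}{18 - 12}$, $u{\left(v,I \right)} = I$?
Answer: $- \frac{161}{12} \approx -13.417$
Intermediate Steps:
$W = - \frac{7}{24}$ ($W = - \frac{\left(4 + 10\right) \frac{1}{18 - 12}}{8} = - \frac{14 \cdot \frac{1}{6}}{8} = \left(- \frac{1}{8}\right) \frac{7}{3} = - \frac{7}{24} \approx -0.29167$)
$F{\left(V,d \right)} = V - d$
$W F{\left(2,u{\left(0,1 \right)} \right)} 46 = - \frac{7 \left(2 - 1\right)}{24} \cdot 46 = \left(- \frac{7}{24}\right) 1 \cdot 46 = \left(- \frac{7}{24}\right) 46 = - \frac{161}{12}$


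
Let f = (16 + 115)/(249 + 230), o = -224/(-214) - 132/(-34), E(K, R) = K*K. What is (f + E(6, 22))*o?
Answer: 155784250/871301 ≈ 178.79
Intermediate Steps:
E(K, R) = K²
o = 8966/1819 (o = -224*(-1/214) - 132*(-1/34) = 112/107 + 66/17 = 8966/1819 ≈ 4.9291)
f = 131/479 ≈ 0.27349
(f + E(6, 22))*o = (131/479 + 6²)*(8966/1819) = (131/479 + 36)*(8966/1819) = (17375/479)*(8966/1819) = 155784250/871301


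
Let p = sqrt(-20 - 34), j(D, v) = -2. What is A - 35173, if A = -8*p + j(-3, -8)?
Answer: -35175 - 24*I*sqrt(6) ≈ -35175.0 - 58.788*I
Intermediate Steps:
p = 3*I*sqrt(6) (p = sqrt(-54) = 3*I*sqrt(6) ≈ 7.3485*I)
A = -2 - 24*I*sqrt(6) (A = -24*I*sqrt(6) - 2 = -2 - 24*I*sqrt(6) ≈ -2.0 - 58.788*I)
A - 35173 = (-2 - 24*I*sqrt(6)) - 35173 = -35175 - 24*I*sqrt(6)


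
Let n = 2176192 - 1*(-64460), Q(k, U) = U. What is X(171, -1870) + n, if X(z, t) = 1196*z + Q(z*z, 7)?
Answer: 2445175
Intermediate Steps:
n = 2240652 (n = 2176192 + 64460 = 2240652)
X(z, t) = 7 + 1196*z (X(z, t) = 1196*z + 7 = 7 + 1196*z)
X(171, -1870) + n = (7 + 1196*171) + 2240652 = (7 + 204516) + 2240652 = 204523 + 2240652 = 2445175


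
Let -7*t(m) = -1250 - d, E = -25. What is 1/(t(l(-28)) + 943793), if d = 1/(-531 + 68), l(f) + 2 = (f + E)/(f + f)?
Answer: 3241/3059411862 ≈ 1.0594e-6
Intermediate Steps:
l(f) = -2 + (-25 + f)/(2*f) (l(f) = -2 + (f - 25)/(f + f) = -2 + (-25 + f)/((2*f)) = -2 + (-25 + f)*(1/(2*f)) = -2 + (-25 + f)/(2*f))
d = -1/463 (d = 1/(-463) = -1/463 ≈ -0.0021598)
t(m) = 578749/3241 (t(m) = -(-1250 - 1*(-1/463))/7 = -(-1250 + 1/463)/7 = -⅐*(-578749/463) = 578749/3241)
1/(t(l(-28)) + 943793) = 1/(578749/3241 + 943793) = 1/(3059411862/3241) = 3241/3059411862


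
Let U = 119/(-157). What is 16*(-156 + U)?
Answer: -393776/157 ≈ -2508.1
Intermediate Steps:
U = -119/157 (U = 119*(-1/157) = -119/157 ≈ -0.75796)
16*(-156 + U) = 16*(-156 - 119/157) = 16*(-24611/157) = -393776/157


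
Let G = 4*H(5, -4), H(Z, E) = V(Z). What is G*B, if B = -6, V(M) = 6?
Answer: -144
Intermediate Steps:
H(Z, E) = 6
G = 24 (G = 4*6 = 24)
G*B = 24*(-6) = -144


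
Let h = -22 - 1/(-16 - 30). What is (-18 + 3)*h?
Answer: 15165/46 ≈ 329.67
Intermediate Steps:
h = -1011/46 (h = -22 - 1/(-46) = -22 - 1*(-1/46) = -22 + 1/46 = -1011/46 ≈ -21.978)
(-18 + 3)*h = (-18 + 3)*(-1011/46) = -15*(-1011/46) = 15165/46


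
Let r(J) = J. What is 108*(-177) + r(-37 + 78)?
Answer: -19075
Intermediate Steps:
108*(-177) + r(-37 + 78) = 108*(-177) + (-37 + 78) = -19116 + 41 = -19075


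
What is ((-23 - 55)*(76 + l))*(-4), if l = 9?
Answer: 26520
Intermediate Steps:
((-23 - 55)*(76 + l))*(-4) = ((-23 - 55)*(76 + 9))*(-4) = -78*85*(-4) = -6630*(-4) = 26520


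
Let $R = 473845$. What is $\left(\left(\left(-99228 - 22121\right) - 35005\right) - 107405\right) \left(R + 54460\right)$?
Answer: $-139345198495$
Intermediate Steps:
$\left(\left(\left(-99228 - 22121\right) - 35005\right) - 107405\right) \left(R + 54460\right) = \left(\left(\left(-99228 - 22121\right) - 35005\right) - 107405\right) \left(473845 + 54460\right) = \left(\left(-121349 - 35005\right) - 107405\right) 528305 = \left(-156354 - 107405\right) 528305 = \left(-263759\right) 528305 = -139345198495$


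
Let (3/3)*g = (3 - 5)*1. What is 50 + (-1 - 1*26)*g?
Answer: 104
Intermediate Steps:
g = -2 (g = (3 - 5)*1 = -2*1 = -2)
50 + (-1 - 1*26)*g = 50 + (-1 - 1*26)*(-2) = 50 + (-1 - 26)*(-2) = 50 - 27*(-2) = 50 + 54 = 104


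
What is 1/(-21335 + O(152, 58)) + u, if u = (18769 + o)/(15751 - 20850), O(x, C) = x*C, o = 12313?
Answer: -389120657/63834381 ≈ -6.0958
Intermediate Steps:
O(x, C) = C*x
u = -31082/5099 (u = (18769 + 12313)/(15751 - 20850) = 31082/(-5099) = 31082*(-1/5099) = -31082/5099 ≈ -6.0957)
1/(-21335 + O(152, 58)) + u = 1/(-21335 + 58*152) - 31082/5099 = 1/(-21335 + 8816) - 31082/5099 = 1/(-12519) - 31082/5099 = -1/12519 - 31082/5099 = -389120657/63834381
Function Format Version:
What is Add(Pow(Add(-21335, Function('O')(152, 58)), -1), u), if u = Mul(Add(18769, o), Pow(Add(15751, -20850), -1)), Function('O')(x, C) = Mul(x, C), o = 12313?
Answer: Rational(-389120657, 63834381) ≈ -6.0958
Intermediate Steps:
Function('O')(x, C) = Mul(C, x)
u = Rational(-31082, 5099) (u = Mul(Add(18769, 12313), Pow(Add(15751, -20850), -1)) = Mul(31082, Pow(-5099, -1)) = Mul(31082, Rational(-1, 5099)) = Rational(-31082, 5099) ≈ -6.0957)
Add(Pow(Add(-21335, Function('O')(152, 58)), -1), u) = Add(Pow(Add(-21335, Mul(58, 152)), -1), Rational(-31082, 5099)) = Add(Pow(Add(-21335, 8816), -1), Rational(-31082, 5099)) = Add(Pow(-12519, -1), Rational(-31082, 5099)) = Add(Rational(-1, 12519), Rational(-31082, 5099)) = Rational(-389120657, 63834381)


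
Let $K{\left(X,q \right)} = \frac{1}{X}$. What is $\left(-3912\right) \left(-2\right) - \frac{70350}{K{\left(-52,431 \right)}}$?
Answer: $3666024$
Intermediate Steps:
$\left(-3912\right) \left(-2\right) - \frac{70350}{K{\left(-52,431 \right)}} = \left(-3912\right) \left(-2\right) - \frac{70350}{\frac{1}{-52}} = 7824 - \frac{70350}{- \frac{1}{52}} = 7824 - -3658200 = 7824 + 3658200 = 3666024$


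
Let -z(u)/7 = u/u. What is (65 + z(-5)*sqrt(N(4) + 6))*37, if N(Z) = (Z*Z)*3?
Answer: 2405 - 777*sqrt(6) ≈ 501.75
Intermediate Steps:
z(u) = -7 (z(u) = -7*u/u = -7*1 = -7)
N(Z) = 3*Z**2 (N(Z) = Z**2*3 = 3*Z**2)
(65 + z(-5)*sqrt(N(4) + 6))*37 = (65 - 7*sqrt(3*4**2 + 6))*37 = (65 - 7*sqrt(3*16 + 6))*37 = (65 - 7*sqrt(48 + 6))*37 = (65 - 21*sqrt(6))*37 = 2405 - 777*sqrt(6)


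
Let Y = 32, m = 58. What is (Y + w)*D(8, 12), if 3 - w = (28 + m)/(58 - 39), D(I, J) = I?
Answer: 4632/19 ≈ 243.79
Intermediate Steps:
w = -29/19 (w = 3 - (28 + 58)/(58 - 39) = 3 - 86/19 = -29/19 ≈ -1.5263)
(Y + w)*D(8, 12) = (32 - 29/19)*8 = (579/19)*8 = 4632/19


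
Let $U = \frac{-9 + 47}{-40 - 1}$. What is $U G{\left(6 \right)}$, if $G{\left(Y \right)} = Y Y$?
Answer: $- \frac{1368}{41} \approx -33.366$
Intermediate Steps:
$G{\left(Y \right)} = Y^{2}$
$U = - \frac{38}{41}$ ($U = \frac{38}{-41} = 38 \left(- \frac{1}{41}\right) = - \frac{38}{41} \approx -0.92683$)
$U G{\left(6 \right)} = - \frac{38 \cdot 6^{2}}{41} = \left(- \frac{38}{41}\right) 36 = - \frac{1368}{41}$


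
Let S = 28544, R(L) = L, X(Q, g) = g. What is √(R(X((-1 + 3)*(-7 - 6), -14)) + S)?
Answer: 3*√3170 ≈ 168.91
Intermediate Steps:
√(R(X((-1 + 3)*(-7 - 6), -14)) + S) = √(-14 + 28544) = √28530 = 3*√3170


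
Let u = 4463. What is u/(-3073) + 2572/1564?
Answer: 230906/1201543 ≈ 0.19217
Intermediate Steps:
u/(-3073) + 2572/1564 = 4463/(-3073) + 2572/1564 = 4463*(-1/3073) + 2572*(1/1564) = -4463/3073 + 643/391 = 230906/1201543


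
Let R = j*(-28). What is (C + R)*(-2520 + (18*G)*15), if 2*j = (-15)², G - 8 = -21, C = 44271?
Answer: -247959630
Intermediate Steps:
G = -13 (G = 8 - 21 = -13)
j = 225/2 (j = (½)*(-15)² = (½)*225 = 225/2 ≈ 112.50)
R = -3150 (R = (225/2)*(-28) = -3150)
(C + R)*(-2520 + (18*G)*15) = (44271 - 3150)*(-2520 + (18*(-13))*15) = 41121*(-2520 - 234*15) = 41121*(-2520 - 3510) = 41121*(-6030) = -247959630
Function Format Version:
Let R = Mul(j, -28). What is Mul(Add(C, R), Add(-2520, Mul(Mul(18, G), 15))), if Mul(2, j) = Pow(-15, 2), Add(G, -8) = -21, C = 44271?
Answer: -247959630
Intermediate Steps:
G = -13 (G = Add(8, -21) = -13)
j = Rational(225, 2) (j = Mul(Rational(1, 2), Pow(-15, 2)) = Mul(Rational(1, 2), 225) = Rational(225, 2) ≈ 112.50)
R = -3150 (R = Mul(Rational(225, 2), -28) = -3150)
Mul(Add(C, R), Add(-2520, Mul(Mul(18, G), 15))) = Mul(Add(44271, -3150), Add(-2520, Mul(Mul(18, -13), 15))) = Mul(41121, Add(-2520, Mul(-234, 15))) = Mul(41121, Add(-2520, -3510)) = Mul(41121, -6030) = -247959630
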